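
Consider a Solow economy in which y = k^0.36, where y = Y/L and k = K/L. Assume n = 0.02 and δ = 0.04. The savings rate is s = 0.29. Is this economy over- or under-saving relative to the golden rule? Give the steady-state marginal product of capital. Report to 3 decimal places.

n + δ = 0.02 + 0.04 = 0.06.
Steady-state k*: s·k^0.36 = 0.06·k gives k* = (0.29/0.06)^(1/0.64) ≈ 11.7256.
MPK = 0.36·11.7256^(-0.64) ≈ 0.0745.
MPK > n+δ = 0.06, so the economy is dynamically efficient (under-saving).

under-saving; MPK ≈ 0.074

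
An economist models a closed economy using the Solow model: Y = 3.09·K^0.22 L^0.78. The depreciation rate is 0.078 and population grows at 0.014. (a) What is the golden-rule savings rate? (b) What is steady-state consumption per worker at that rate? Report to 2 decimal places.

The effective depreciation rate is n + δ = 0.014 + 0.078 = 0.092.
For Cobb-Douglas, s_gold equals capital's share: s_gold = 0.22.
Maximizing c = f(k) − (n+δ)·k gives f'(k) = n+δ, i.e. 0.22·3.09·k^(0.22−1) = 0.092, so k_gold = (0.22·3.09/0.092)^(1/0.78) ≈ 12.9892.
y_gold = 3.09·12.9892^0.22 ≈ 5.4318; c_gold = (1−0.22)·y_gold ≈ 4.2368.

(a) s_gold = 0.22; (b) c_gold ≈ 4.24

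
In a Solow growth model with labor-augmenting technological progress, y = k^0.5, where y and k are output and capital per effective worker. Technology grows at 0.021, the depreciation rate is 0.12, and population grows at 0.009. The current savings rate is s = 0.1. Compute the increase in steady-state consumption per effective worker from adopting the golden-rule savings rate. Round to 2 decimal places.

Δc ≈ 1.07

Break-even investment rate: n + g + δ = 0.009 + 0.021 + 0.12 = 0.15.
Current steady state (s = 0.1): k* = (0.1/0.15)^(1/0.5) ≈ 0.4444, y* = 0.4444^0.5 ≈ 0.6667, c* = (1−0.1)·0.6667 ≈ 0.6000.
Maximizing c = f(k) − (n+g+δ)·k gives f'(k) = n+g+δ, i.e. 0.5·k^(0.5−1) = 0.15, so k_gold = (0.5/0.15)^(1/0.5) ≈ 11.1111.
y_gold = 11.1111^0.5 ≈ 3.3333, c_gold = y_gold − 0.15·k_gold ≈ 1.6667.
Gain: Δc = 1.6667 − 0.6000 ≈ 1.0667.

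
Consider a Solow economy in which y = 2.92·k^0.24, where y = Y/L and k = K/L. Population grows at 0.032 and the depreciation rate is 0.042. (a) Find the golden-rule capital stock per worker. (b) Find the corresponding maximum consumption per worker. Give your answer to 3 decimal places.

n + δ = 0.032 + 0.042 = 0.074.
Golden rule sets MPK = n+δ: 0.24·2.92·k^(0.24−1) = 0.074, so k_gold = (0.24·2.92/0.074)^(1/0.76) ≈ 19.2614.
y_gold = 2.92·19.2614^0.24 ≈ 5.9389; c_gold = y_gold − 0.074·k_gold ≈ 4.5136.

(a) k_gold ≈ 19.261; (b) c_gold ≈ 4.514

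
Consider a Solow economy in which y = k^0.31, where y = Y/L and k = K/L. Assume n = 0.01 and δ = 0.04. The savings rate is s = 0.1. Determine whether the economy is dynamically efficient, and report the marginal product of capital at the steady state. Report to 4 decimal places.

Break-even investment rate: n + δ = 0.01 + 0.04 = 0.05.
Steady-state k*: s·k^0.31 = 0.05·k gives k* = (0.1/0.05)^(1/0.69) ≈ 2.7307.
MPK = 0.31·2.7307^(-0.69) ≈ 0.1550.
MPK > n+δ = 0.05, so the economy is dynamically efficient (under-saving).

dynamically efficient; MPK ≈ 0.1550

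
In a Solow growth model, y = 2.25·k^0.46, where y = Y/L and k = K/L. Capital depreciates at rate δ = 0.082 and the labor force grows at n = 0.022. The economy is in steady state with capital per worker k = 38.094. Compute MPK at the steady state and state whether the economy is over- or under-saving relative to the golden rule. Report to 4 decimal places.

Break-even investment rate: n + δ = 0.022 + 0.082 = 0.104.
MPK = 0.46·2.25·k^(0.46−1) = 0.46·2.25·38.094^(-0.54) ≈ 0.1450.
MPK > 0.104, so the economy is dynamically efficient (under-saving).

under-saving; MPK ≈ 0.1450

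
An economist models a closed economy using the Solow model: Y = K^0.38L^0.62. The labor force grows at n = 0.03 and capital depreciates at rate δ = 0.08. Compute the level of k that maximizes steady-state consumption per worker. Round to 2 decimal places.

k_gold ≈ 7.39

Break-even investment rate: n + δ = 0.03 + 0.08 = 0.11.
Golden rule sets MPK = n+δ: 0.38·k^(0.38−1) = 0.11, so k_gold = (0.38/0.11)^(1/0.62) ≈ 7.3854.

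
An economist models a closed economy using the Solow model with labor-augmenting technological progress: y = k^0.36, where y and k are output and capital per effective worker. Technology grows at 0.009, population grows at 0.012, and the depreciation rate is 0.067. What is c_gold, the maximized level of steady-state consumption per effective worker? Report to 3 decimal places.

c_gold ≈ 1.414

Break-even investment rate: n + g + δ = 0.012 + 0.009 + 0.067 = 0.088.
At the golden rule the marginal product of capital equals n+g+δ: 0.36·k^(0.36−1) = 0.088. Solving, k_gold = (0.36/0.088)^(1/0.64) ≈ 9.0358.
y_gold = 9.0358^0.36 ≈ 2.2088.
c_gold = y_gold − (n+g+δ)·k_gold = 2.2088 − 0.088·9.0358 ≈ 1.4136.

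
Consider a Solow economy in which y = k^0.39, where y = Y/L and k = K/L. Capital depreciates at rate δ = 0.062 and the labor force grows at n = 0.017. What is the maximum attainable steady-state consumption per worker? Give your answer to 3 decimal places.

Capital per worker breaks even when investment replaces (n + δ)·k; here n + δ = 0.079.
Golden rule sets MPK = n+δ: 0.39·k^(0.39−1) = 0.079, so k_gold = (0.39/0.079)^(1/0.61) ≈ 13.7020.
y_gold = 13.7020^0.39 ≈ 2.7755.
c_gold = y_gold − (n+δ)·k_gold = 2.7755 − 0.079·13.7020 ≈ 1.6931.

c_gold ≈ 1.693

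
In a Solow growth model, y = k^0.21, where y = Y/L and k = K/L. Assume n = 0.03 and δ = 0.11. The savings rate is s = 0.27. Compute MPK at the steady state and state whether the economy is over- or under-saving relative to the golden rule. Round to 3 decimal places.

over-saving; MPK ≈ 0.109

Capital per worker breaks even when investment replaces (n + δ)·k; here n + δ = 0.14.
Steady-state k*: s·k^0.21 = 0.14·k gives k* = (0.27/0.14)^(1/0.79) ≈ 2.2965.
MPK = 0.21·2.2965^(-0.79) ≈ 0.1089.
MPK < n+δ = 0.14, so the economy is dynamically inefficient (over-saving).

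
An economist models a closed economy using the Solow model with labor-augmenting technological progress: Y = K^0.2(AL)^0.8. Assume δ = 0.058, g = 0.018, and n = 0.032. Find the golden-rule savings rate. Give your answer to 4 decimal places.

s_gold = 0.2000

The effective depreciation rate is n + g + δ = 0.032 + 0.018 + 0.058 = 0.108.
At the golden rule MPK = n+g+δ, and in any Cobb-Douglas steady state s = (n+g+δ)·k/y = MPK·k/y = capital's share 0.2.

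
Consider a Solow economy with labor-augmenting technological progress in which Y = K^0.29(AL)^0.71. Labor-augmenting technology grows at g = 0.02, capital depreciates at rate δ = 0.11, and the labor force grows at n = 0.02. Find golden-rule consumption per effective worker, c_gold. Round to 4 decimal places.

Break-even investment rate: n + g + δ = 0.02 + 0.02 + 0.11 = 0.15.
At the golden rule the marginal product of capital equals n+g+δ: 0.29·k^(0.29−1) = 0.15. Solving, k_gold = (0.29/0.15)^(1/0.71) ≈ 2.5307.
y_gold = 2.5307^0.29 ≈ 1.3090.
c_gold = y_gold − (n+g+δ)·k_gold = 1.3090 − 0.15·2.5307 ≈ 0.9294.

c_gold ≈ 0.9294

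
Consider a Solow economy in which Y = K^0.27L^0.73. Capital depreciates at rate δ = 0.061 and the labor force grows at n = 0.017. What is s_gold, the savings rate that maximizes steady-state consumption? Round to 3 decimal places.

Capital per worker breaks even when investment replaces (n + δ)·k; here n + δ = 0.078.
At the golden rule MPK = n+δ, and in any Cobb-Douglas steady state s = (n+δ)·k/y = MPK·k/y = capital's share 0.27.

s_gold = 0.270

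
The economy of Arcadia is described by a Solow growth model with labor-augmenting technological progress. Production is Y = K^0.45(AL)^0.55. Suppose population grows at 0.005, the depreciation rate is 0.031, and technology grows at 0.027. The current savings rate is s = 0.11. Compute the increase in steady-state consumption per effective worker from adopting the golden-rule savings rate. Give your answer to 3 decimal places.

Capital per effective worker breaks even when investment replaces (n + g + δ)·k; here n + g + δ = 0.063.
Current steady state (s = 0.11): k* = (0.11/0.063)^(1/0.55) ≈ 2.7548, y* = 2.7548^0.45 ≈ 1.5778, c* = (1−0.11)·1.5778 ≈ 1.4042.
Setting f'(k) = n+g+δ gives 0.45·k^(0.45−1) = 0.063, hence k_gold = (0.45/0.063)^(1/0.55) ≈ 35.6857.
y_gold = 35.6857^0.45 ≈ 4.9960, c_gold = y_gold − 0.063·k_gold ≈ 2.7478.
Gain: Δc = 2.7478 − 1.4042 ≈ 1.3436.

Δc ≈ 1.344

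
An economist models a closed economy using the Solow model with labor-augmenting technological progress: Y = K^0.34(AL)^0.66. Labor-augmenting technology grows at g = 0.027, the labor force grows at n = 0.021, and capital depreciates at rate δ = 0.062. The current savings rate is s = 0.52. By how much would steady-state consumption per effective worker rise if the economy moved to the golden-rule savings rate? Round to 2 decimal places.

n + g + δ = 0.021 + 0.027 + 0.062 = 0.11.
Current steady state (s = 0.52): k* = (0.52/0.11)^(1/0.66) ≈ 10.5229, y* = 10.5229^0.34 ≈ 2.2260, c* = (1−0.52)·2.2260 ≈ 1.0685.
At the golden rule the marginal product of capital equals n+g+δ: 0.34·k^(0.34−1) = 0.11. Solving, k_gold = (0.34/0.11)^(1/0.66) ≈ 5.5278.
y_gold = 5.5278^0.34 ≈ 1.7884, c_gold = y_gold − 0.11·k_gold ≈ 1.1804.
Gain: Δc = 1.1804 − 1.0685 ≈ 0.1119.

Δc ≈ 0.11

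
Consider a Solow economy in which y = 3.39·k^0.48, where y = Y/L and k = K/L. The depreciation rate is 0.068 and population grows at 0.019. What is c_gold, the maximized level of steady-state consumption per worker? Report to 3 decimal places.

Break-even investment rate: n + δ = 0.019 + 0.068 = 0.087.
Setting f'(k) = n+δ gives 0.48·3.39·k^(0.48−1) = 0.087, hence k_gold = (0.48·3.39/0.087)^(1/0.52) ≈ 279.2565.
y_gold = 3.39·279.2565^0.48 ≈ 50.6152.
c_gold = y_gold − (n+δ)·k_gold = 50.6152 − 0.087·279.2565 ≈ 26.3199.

c_gold ≈ 26.320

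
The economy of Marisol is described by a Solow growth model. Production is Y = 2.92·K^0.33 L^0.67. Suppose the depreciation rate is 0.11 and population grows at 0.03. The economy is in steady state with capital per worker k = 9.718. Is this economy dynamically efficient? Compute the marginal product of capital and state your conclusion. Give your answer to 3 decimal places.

Break-even investment rate: n + δ = 0.03 + 0.11 = 0.14.
MPK = 0.33·2.92·k^(0.33−1) = 0.33·2.92·9.718^(-0.67) ≈ 0.2100.
MPK > 0.14, so the economy is dynamically efficient (under-saving).

dynamically efficient; MPK ≈ 0.210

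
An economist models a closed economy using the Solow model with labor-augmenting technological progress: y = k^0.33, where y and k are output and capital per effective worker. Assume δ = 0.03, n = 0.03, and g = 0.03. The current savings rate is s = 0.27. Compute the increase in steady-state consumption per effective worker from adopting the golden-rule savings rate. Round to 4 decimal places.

Δc ≈ 0.0165

The effective depreciation rate is n + g + δ = 0.03 + 0.03 + 0.03 = 0.09.
Current steady state (s = 0.27): k* = (0.27/0.09)^(1/0.67) ≈ 5.1537, y* = 5.1537^0.33 ≈ 1.7179, c* = (1−0.27)·1.7179 ≈ 1.2541.
Golden rule sets MPK = n+g+δ: 0.33·k^(0.33−1) = 0.09, so k_gold = (0.33/0.09)^(1/0.67) ≈ 6.9534.
y_gold = 6.9534^0.33 ≈ 1.8964, c_gold = y_gold − 0.09·k_gold ≈ 1.2706.
Gain: Δc = 1.2706 − 1.2541 ≈ 0.0165.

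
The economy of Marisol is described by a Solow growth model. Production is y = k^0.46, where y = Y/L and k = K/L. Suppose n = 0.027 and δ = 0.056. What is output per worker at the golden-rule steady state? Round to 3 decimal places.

Break-even investment rate: n + δ = 0.027 + 0.056 = 0.083.
Setting f'(k) = n+δ gives 0.46·k^(0.46−1) = 0.083, hence k_gold = (0.46/0.083)^(1/0.54) ≈ 23.8333.
Output: y_gold = k_gold^0.46 = 23.8333^0.46 ≈ 4.3004.

y_gold ≈ 4.300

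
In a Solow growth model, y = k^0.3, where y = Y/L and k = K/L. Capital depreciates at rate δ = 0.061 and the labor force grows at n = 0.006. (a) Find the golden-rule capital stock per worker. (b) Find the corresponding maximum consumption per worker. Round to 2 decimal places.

(a) k_gold ≈ 8.51; (b) c_gold ≈ 1.33

Capital per worker breaks even when investment replaces (n + δ)·k; here n + δ = 0.067.
At the golden rule the marginal product of capital equals n+δ: 0.3·k^(0.3−1) = 0.067. Solving, k_gold = (0.3/0.067)^(1/0.7) ≈ 8.5127.
y_gold = 8.5127^0.3 ≈ 1.9012; c_gold = y_gold − 0.067·k_gold ≈ 1.3308.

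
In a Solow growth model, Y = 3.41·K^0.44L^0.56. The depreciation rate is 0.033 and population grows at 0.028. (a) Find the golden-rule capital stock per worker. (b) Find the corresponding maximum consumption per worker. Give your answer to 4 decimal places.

(a) k_gold ≈ 304.5856; (b) c_gold ≈ 23.6469

Break-even investment rate: n + δ = 0.028 + 0.033 = 0.061.
Setting f'(k) = n+δ gives 0.44·3.41·k^(0.44−1) = 0.061, hence k_gold = (0.44·3.41/0.061)^(1/0.56) ≈ 304.5856.
y_gold = 3.41·304.5856^0.44 ≈ 42.2266; c_gold = y_gold − 0.061·k_gold ≈ 23.6469.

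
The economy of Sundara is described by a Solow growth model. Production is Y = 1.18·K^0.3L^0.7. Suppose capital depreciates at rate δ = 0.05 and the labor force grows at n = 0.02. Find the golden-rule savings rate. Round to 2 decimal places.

n + δ = 0.02 + 0.05 = 0.07.
At the golden rule MPK = n+δ, and in any Cobb-Douglas steady state s = (n+δ)·k/y = MPK·k/y = capital's share 0.3.

s_gold = 0.30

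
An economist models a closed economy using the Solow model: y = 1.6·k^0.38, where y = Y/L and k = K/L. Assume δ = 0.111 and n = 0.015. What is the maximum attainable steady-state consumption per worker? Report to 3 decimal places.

The effective depreciation rate is n + δ = 0.015 + 0.111 = 0.126.
At the golden rule the marginal product of capital equals n+δ: 0.38·1.6·k^(0.38−1) = 0.126. Solving, k_gold = (0.38·1.6/0.126)^(1/0.62) ≈ 12.6611.
y_gold = 1.6·12.6611^0.38 ≈ 4.1982.
c_gold = y_gold − (n+δ)·k_gold = 4.1982 − 0.126·12.6611 ≈ 2.6029.

c_gold ≈ 2.603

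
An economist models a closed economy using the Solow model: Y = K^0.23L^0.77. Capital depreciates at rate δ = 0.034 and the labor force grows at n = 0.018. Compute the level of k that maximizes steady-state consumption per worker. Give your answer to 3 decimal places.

k_gold ≈ 6.896

The effective depreciation rate is n + δ = 0.018 + 0.034 = 0.052.
Setting f'(k) = n+δ gives 0.23·k^(0.23−1) = 0.052, hence k_gold = (0.23/0.052)^(1/0.77) ≈ 6.8961.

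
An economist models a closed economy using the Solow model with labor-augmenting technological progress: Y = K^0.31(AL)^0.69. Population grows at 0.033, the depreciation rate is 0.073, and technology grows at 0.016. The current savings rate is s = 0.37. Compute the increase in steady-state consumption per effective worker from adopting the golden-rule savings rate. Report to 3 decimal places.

Δc ≈ 0.012

Capital per effective worker breaks even when investment replaces (n + g + δ)·k; here n + g + δ = 0.122.
Current steady state (s = 0.37): k* = (0.37/0.122)^(1/0.69) ≈ 4.9925, y* = 4.9925^0.31 ≈ 1.6462, c* = (1−0.37)·1.6462 ≈ 1.0371.
Setting f'(k) = n+g+δ gives 0.31·k^(0.31−1) = 0.122, hence k_gold = (0.31/0.122)^(1/0.69) ≈ 3.8633.
y_gold = 3.8633^0.31 ≈ 1.5204, c_gold = y_gold − 0.122·k_gold ≈ 1.0491.
Gain: Δc = 1.0491 − 1.0371 ≈ 0.0120.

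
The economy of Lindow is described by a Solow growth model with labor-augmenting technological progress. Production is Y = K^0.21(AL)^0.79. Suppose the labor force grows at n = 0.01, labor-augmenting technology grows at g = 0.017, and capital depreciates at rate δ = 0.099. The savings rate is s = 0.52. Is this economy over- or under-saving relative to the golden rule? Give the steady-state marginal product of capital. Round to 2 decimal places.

Break-even investment rate: n + g + δ = 0.01 + 0.017 + 0.099 = 0.126.
Steady-state k*: s·k^0.21 = 0.126·k gives k* = (0.52/0.126)^(1/0.79) ≈ 6.0156.
MPK = 0.21·6.0156^(-0.79) ≈ 0.0509.
MPK < n+g+δ = 0.126, so the economy is dynamically inefficient (over-saving).

over-saving; MPK ≈ 0.05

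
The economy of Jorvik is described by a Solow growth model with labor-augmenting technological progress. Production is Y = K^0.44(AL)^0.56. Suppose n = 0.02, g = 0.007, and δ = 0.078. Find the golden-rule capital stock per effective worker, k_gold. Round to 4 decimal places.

k_gold ≈ 12.9177

Break-even investment rate: n + g + δ = 0.02 + 0.007 + 0.078 = 0.105.
Golden rule sets MPK = n+g+δ: 0.44·k^(0.44−1) = 0.105, so k_gold = (0.44/0.105)^(1/0.56) ≈ 12.9177.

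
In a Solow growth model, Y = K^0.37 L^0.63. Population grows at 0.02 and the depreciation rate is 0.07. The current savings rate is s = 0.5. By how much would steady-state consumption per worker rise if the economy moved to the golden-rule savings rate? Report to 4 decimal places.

Δc ≈ 0.0763

Capital per worker breaks even when investment replaces (n + δ)·k; here n + δ = 0.09.
Current steady state (s = 0.5): k* = (0.5/0.09)^(1/0.63) ≈ 15.2092, y* = 15.2092^0.37 ≈ 2.7377, c* = (1−0.5)·2.7377 ≈ 1.3688.
Golden rule sets MPK = n+δ: 0.37·k^(0.37−1) = 0.09, so k_gold = (0.37/0.09)^(1/0.63) ≈ 9.4306.
y_gold = 9.4306^0.37 ≈ 2.2939, c_gold = y_gold − 0.09·k_gold ≈ 1.4452.
Gain: Δc = 1.4452 − 1.3688 ≈ 0.0763.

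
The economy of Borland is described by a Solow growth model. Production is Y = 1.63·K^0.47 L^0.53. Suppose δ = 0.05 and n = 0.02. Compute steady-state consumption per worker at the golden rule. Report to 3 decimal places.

n + δ = 0.02 + 0.05 = 0.07.
Golden rule sets MPK = n+δ: 0.47·1.63·k^(0.47−1) = 0.07, so k_gold = (0.47·1.63/0.07)^(1/0.53) ≈ 91.3547.
y_gold = 1.63·91.3547^0.47 ≈ 13.6060.
c_gold = y_gold − (n+δ)·k_gold = 13.6060 − 0.07·91.3547 ≈ 7.2112.

c_gold ≈ 7.211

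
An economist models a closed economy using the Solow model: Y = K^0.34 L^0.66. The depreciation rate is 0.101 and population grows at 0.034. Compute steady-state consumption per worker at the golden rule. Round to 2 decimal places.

The effective depreciation rate is n + δ = 0.034 + 0.101 = 0.135.
At the golden rule the marginal product of capital equals n+δ: 0.34·k^(0.34−1) = 0.135. Solving, k_gold = (0.34/0.135)^(1/0.66) ≈ 4.0532.
y_gold = 4.0532^0.34 ≈ 1.6094.
c_gold = y_gold − (n+δ)·k_gold = 1.6094 − 0.135·4.0532 ≈ 1.0622.

c_gold ≈ 1.06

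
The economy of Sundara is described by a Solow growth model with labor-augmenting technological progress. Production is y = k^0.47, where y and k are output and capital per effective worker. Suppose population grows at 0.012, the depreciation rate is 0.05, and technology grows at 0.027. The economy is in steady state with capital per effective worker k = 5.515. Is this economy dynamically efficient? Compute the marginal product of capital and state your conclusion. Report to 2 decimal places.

dynamically efficient; MPK ≈ 0.19

Capital per effective worker breaks even when investment replaces (n + g + δ)·k; here n + g + δ = 0.089.
MPK = 0.47·k^(0.47−1) = 0.47·5.515^(-0.53) ≈ 0.1901.
MPK > 0.089, so the economy is dynamically efficient (under-saving).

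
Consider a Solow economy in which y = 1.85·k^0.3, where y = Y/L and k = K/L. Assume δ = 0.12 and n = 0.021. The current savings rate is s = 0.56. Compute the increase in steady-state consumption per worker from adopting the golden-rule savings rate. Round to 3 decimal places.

Break-even investment rate: n + δ = 0.021 + 0.12 = 0.141.
Current steady state (s = 0.56): k* = (0.56·1.85/0.141)^(1/0.7) ≈ 17.2720, y* = 1.85·17.2720^0.3 ≈ 4.3489, c* = (1−0.56)·4.3489 ≈ 1.9135.
Maximizing c = f(k) − (n+δ)·k gives f'(k) = n+δ, i.e. 0.3·1.85·k^(0.3−1) = 0.141, so k_gold = (0.3·1.85/0.141)^(1/0.7) ≈ 7.0812.
y_gold = 1.85·7.0812^0.3 ≈ 3.3282, c_gold = y_gold − 0.141·k_gold ≈ 2.3297.
Gain: Δc = 2.3297 − 1.9135 ≈ 0.4162.

Δc ≈ 0.416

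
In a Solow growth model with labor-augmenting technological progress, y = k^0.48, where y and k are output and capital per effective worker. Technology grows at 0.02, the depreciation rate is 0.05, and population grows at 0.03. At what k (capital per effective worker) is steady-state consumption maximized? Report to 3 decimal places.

k_gold ≈ 20.421

Break-even investment rate: n + g + δ = 0.03 + 0.02 + 0.05 = 0.1.
Setting f'(k) = n+g+δ gives 0.48·k^(0.48−1) = 0.1, hence k_gold = (0.48/0.1)^(1/0.52) ≈ 20.4211.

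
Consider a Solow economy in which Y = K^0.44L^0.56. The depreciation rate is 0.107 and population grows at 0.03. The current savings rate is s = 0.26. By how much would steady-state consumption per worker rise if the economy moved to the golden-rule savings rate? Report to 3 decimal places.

The effective depreciation rate is n + δ = 0.03 + 0.107 = 0.137.
Current steady state (s = 0.26): k* = (0.26/0.137)^(1/0.56) ≈ 3.1396, y* = 3.1396^0.44 ≈ 1.6543, c* = (1−0.26)·1.6543 ≈ 1.2242.
Setting f'(k) = n+δ gives 0.44·k^(0.44−1) = 0.137, hence k_gold = (0.44/0.137)^(1/0.56) ≈ 8.0330.
y_gold = 8.0330^0.44 ≈ 2.5012, c_gold = y_gold − 0.137·k_gold ≈ 1.4007.
Gain: Δc = 1.4007 − 1.2242 ≈ 0.1764.

Δc ≈ 0.176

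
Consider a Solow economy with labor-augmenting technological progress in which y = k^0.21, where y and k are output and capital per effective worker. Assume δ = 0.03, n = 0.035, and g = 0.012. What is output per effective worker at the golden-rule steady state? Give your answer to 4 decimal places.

Capital per effective worker breaks even when investment replaces (n + g + δ)·k; here n + g + δ = 0.077.
Golden rule sets MPK = n+g+δ: 0.21·k^(0.21−1) = 0.077, so k_gold = (0.21/0.077)^(1/0.79) ≈ 3.5609.
Output: y_gold = k_gold^0.21 = 3.5609^0.21 ≈ 1.3056.

y_gold ≈ 1.3056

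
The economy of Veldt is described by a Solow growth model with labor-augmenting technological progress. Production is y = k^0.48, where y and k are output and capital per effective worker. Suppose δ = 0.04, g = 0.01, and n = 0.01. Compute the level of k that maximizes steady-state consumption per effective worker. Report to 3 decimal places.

k_gold ≈ 54.540

Capital per effective worker breaks even when investment replaces (n + g + δ)·k; here n + g + δ = 0.06.
Maximizing c = f(k) − (n+g+δ)·k gives f'(k) = n+g+δ, i.e. 0.48·k^(0.48−1) = 0.06, so k_gold = (0.48/0.06)^(1/0.52) ≈ 54.5395.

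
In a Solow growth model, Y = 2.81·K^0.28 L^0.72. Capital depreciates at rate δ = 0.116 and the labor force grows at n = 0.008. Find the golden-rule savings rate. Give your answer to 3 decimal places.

Break-even investment rate: n + δ = 0.008 + 0.116 = 0.124.
At the golden rule MPK = n+δ, and in any Cobb-Douglas steady state s = (n+δ)·k/y = MPK·k/y = capital's share 0.28.

s_gold = 0.280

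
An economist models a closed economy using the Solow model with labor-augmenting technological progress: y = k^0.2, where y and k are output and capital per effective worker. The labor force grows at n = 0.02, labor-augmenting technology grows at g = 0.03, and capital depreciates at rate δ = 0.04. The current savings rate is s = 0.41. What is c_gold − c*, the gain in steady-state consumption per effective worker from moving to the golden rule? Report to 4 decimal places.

n + g + δ = 0.02 + 0.03 + 0.04 = 0.09.
Current steady state (s = 0.41): k* = (0.41/0.09)^(1/0.8) ≈ 6.6554, y* = 6.6554^0.2 ≈ 1.4609, c* = (1−0.41)·1.4609 ≈ 0.8620.
Maximizing c = f(k) − (n+g+δ)·k gives f'(k) = n+g+δ, i.e. 0.2·k^(0.2−1) = 0.09, so k_gold = (0.2/0.09)^(1/0.8) ≈ 2.7132.
y_gold = 2.7132^0.2 ≈ 1.2209, c_gold = y_gold − 0.09·k_gold ≈ 0.9768.
Gain: Δc = 0.9768 − 0.8620 ≈ 0.1148.

Δc ≈ 0.1148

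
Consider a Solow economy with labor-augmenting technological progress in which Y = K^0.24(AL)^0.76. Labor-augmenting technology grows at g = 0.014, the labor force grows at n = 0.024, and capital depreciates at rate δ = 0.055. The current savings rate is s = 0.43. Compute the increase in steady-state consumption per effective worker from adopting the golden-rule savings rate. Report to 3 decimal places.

The effective depreciation rate is n + g + δ = 0.024 + 0.014 + 0.055 = 0.093.
Current steady state (s = 0.43): k* = (0.43/0.093)^(1/0.76) ≈ 7.4986, y* = 7.4986^0.24 ≈ 1.6218, c* = (1−0.43)·1.6218 ≈ 0.9244.
At the golden rule the marginal product of capital equals n+g+δ: 0.24·k^(0.24−1) = 0.093. Solving, k_gold = (0.24/0.093)^(1/0.76) ≈ 3.4814.
y_gold = 3.4814^0.24 ≈ 1.3490, c_gold = y_gold − 0.093·k_gold ≈ 1.0253.
Gain: Δc = 1.0253 − 0.9244 ≈ 0.1008.

Δc ≈ 0.101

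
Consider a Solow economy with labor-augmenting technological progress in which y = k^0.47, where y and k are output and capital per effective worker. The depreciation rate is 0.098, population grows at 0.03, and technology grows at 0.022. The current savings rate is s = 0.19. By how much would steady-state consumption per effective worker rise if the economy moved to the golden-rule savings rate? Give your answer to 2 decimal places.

Δc ≈ 0.46

Break-even investment rate: n + g + δ = 0.03 + 0.022 + 0.098 = 0.15.
Current steady state (s = 0.19): k* = (0.19/0.15)^(1/0.53) ≈ 1.5621, y* = 1.5621^0.47 ≈ 1.2332, c* = (1−0.19)·1.2332 ≈ 0.9989.
Golden rule sets MPK = n+g+δ: 0.47·k^(0.47−1) = 0.15, so k_gold = (0.47/0.15)^(1/0.53) ≈ 8.6270.
y_gold = 8.6270^0.47 ≈ 2.7533, c_gold = y_gold − 0.15·k_gold ≈ 1.4593.
Gain: Δc = 1.4593 − 0.9989 ≈ 0.4603.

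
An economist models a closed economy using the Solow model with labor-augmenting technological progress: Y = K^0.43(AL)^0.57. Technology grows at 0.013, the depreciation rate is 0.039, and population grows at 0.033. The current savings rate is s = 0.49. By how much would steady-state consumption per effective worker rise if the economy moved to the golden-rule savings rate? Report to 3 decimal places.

Δc ≈ 0.024

Break-even investment rate: n + g + δ = 0.033 + 0.013 + 0.039 = 0.085.
Current steady state (s = 0.49): k* = (0.49/0.085)^(1/0.57) ≈ 21.6121, y* = 21.6121^0.43 ≈ 3.7490, c* = (1−0.49)·3.7490 ≈ 1.9120.
At the golden rule the marginal product of capital equals n+g+δ: 0.43·k^(0.43−1) = 0.085. Solving, k_gold = (0.43/0.085)^(1/0.57) ≈ 17.1860.
y_gold = 17.1860^0.43 ≈ 3.3972, c_gold = y_gold − 0.085·k_gold ≈ 1.9364.
Gain: Δc = 1.9364 − 1.9120 ≈ 0.0244.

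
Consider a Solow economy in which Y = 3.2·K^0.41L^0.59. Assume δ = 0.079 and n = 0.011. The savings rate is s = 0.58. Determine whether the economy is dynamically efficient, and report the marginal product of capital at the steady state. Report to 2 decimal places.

Break-even investment rate: n + δ = 0.011 + 0.079 = 0.09.
Steady-state k*: s·A·k^0.41 = 0.09·k gives k* = (0.58·3.2/0.09)^(1/0.59) ≈ 168.9224.
MPK = 0.41·3.2·168.9224^(-0.59) ≈ 0.0636.
MPK < n+δ = 0.09, so the economy is dynamically inefficient (over-saving).

dynamically inefficient; MPK ≈ 0.06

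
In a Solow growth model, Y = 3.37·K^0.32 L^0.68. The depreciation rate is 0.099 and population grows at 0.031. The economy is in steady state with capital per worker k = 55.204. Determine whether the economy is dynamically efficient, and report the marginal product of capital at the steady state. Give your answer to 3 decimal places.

dynamically inefficient; MPK ≈ 0.071

The effective depreciation rate is n + δ = 0.031 + 0.099 = 0.13.
MPK = 0.32·3.37·k^(0.32−1) = 0.32·3.37·55.204^(-0.68) ≈ 0.0705.
MPK < 0.13, so the economy is dynamically inefficient (over-saving).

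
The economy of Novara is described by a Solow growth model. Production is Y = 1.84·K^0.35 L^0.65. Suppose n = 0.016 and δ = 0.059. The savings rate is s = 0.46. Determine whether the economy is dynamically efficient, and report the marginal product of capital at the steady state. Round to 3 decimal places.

dynamically inefficient; MPK ≈ 0.057

Break-even investment rate: n + δ = 0.016 + 0.059 = 0.075.
Steady-state k*: s·A·k^0.35 = 0.075·k gives k* = (0.46·1.84/0.075)^(1/0.65) ≈ 41.6153.
MPK = 0.35·1.84·41.6153^(-0.65) ≈ 0.0571.
MPK < n+δ = 0.075, so the economy is dynamically inefficient (over-saving).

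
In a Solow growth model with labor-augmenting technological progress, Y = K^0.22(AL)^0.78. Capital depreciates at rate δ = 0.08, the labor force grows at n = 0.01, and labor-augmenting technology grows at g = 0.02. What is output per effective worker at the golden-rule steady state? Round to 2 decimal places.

The effective depreciation rate is n + g + δ = 0.01 + 0.02 + 0.08 = 0.11.
Maximizing c = f(k) − (n+g+δ)·k gives f'(k) = n+g+δ, i.e. 0.22·k^(0.22−1) = 0.11, so k_gold = (0.22/0.11)^(1/0.78) ≈ 2.4318.
Output: y_gold = k_gold^0.22 = 2.4318^0.22 ≈ 1.2159.

y_gold ≈ 1.22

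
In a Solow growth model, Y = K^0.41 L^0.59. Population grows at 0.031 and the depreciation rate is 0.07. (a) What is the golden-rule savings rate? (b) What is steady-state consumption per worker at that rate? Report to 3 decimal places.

The effective depreciation rate is n + δ = 0.031 + 0.07 = 0.101.
For Cobb-Douglas, s_gold equals capital's share: s_gold = 0.41.
Golden rule sets MPK = n+δ: 0.41·k^(0.41−1) = 0.101, so k_gold = (0.41/0.101)^(1/0.59) ≈ 10.7471.
y_gold = 10.7471^0.41 ≈ 2.6475; c_gold = (1−0.41)·y_gold ≈ 1.5620.

(a) s_gold = 0.410; (b) c_gold ≈ 1.562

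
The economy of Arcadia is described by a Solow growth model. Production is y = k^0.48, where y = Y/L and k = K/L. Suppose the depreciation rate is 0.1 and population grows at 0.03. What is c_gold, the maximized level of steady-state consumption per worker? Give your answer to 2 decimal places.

c_gold ≈ 1.74

Capital per worker breaks even when investment replaces (n + δ)·k; here n + δ = 0.13.
Golden rule sets MPK = n+δ: 0.48·k^(0.48−1) = 0.13, so k_gold = (0.48/0.13)^(1/0.52) ≈ 12.3298.
y_gold = 12.3298^0.48 ≈ 3.3393.
c_gold = y_gold − (n+δ)·k_gold = 3.3393 − 0.13·12.3298 ≈ 1.7365.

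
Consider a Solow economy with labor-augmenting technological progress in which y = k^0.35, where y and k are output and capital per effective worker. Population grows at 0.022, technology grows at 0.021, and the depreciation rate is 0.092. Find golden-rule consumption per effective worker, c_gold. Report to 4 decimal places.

c_gold ≈ 1.0857

Capital per effective worker breaks even when investment replaces (n + g + δ)·k; here n + g + δ = 0.135.
Setting f'(k) = n+g+δ gives 0.35·k^(0.35−1) = 0.135, hence k_gold = (0.35/0.135)^(1/0.65) ≈ 4.3303.
y_gold = 4.3303^0.35 ≈ 1.6702.
c_gold = y_gold − (n+g+δ)·k_gold = 1.6702 − 0.135·4.3303 ≈ 1.0857.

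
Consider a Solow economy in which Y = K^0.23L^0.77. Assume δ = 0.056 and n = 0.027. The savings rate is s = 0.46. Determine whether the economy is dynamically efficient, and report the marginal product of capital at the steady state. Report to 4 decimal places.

The effective depreciation rate is n + δ = 0.027 + 0.056 = 0.083.
Steady-state k*: s·k^0.23 = 0.083·k gives k* = (0.46/0.083)^(1/0.77) ≈ 9.2431.
MPK = 0.23·9.2431^(-0.77) ≈ 0.0415.
MPK < n+δ = 0.083, so the economy is dynamically inefficient (over-saving).

dynamically inefficient; MPK ≈ 0.0415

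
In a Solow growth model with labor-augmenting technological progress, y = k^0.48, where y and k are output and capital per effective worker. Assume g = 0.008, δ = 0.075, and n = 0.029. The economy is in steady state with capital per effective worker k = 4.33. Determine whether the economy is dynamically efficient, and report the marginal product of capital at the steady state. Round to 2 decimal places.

Capital per effective worker breaks even when investment replaces (n + g + δ)·k; here n + g + δ = 0.112.
MPK = 0.48·k^(0.48−1) = 0.48·4.33^(-0.52) ≈ 0.2240.
MPK > 0.112, so the economy is dynamically efficient (under-saving).

dynamically efficient; MPK ≈ 0.22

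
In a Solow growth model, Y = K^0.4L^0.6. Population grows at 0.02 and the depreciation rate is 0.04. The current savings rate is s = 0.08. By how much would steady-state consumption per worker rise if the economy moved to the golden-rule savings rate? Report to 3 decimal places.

Δc ≈ 1.011

Break-even investment rate: n + δ = 0.02 + 0.04 = 0.06.
Current steady state (s = 0.08): k* = (0.08/0.06)^(1/0.6) ≈ 1.6152, y* = 1.6152^0.4 ≈ 1.2114, c* = (1−0.08)·1.2114 ≈ 1.1145.
Setting f'(k) = n+δ gives 0.4·k^(0.4−1) = 0.06, hence k_gold = (0.4/0.06)^(1/0.6) ≈ 23.6146.
y_gold = 23.6146^0.4 ≈ 3.5422, c_gold = y_gold − 0.06·k_gold ≈ 2.1253.
Gain: Δc = 2.1253 − 1.1145 ≈ 1.0108.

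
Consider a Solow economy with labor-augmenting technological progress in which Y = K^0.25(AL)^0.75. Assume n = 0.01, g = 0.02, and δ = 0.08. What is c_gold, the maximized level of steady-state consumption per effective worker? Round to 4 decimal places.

c_gold ≈ 0.9861

Break-even investment rate: n + g + δ = 0.01 + 0.02 + 0.08 = 0.11.
Maximizing c = f(k) − (n+g+δ)·k gives f'(k) = n+g+δ, i.e. 0.25·k^(0.25−1) = 0.11, so k_gold = (0.25/0.11)^(1/0.75) ≈ 2.9881.
y_gold = 2.9881^0.25 ≈ 1.3148.
c_gold = y_gold − (n+g+δ)·k_gold = 1.3148 − 0.11·2.9881 ≈ 0.9861.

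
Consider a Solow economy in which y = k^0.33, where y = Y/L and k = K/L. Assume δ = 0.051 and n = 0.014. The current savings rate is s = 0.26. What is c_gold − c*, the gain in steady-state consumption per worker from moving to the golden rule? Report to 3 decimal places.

Δc ≈ 0.027

Capital per worker breaks even when investment replaces (n + δ)·k; here n + δ = 0.065.
Current steady state (s = 0.26): k* = (0.26/0.065)^(1/0.67) ≈ 7.9177, y* = 7.9177^0.33 ≈ 1.9794, c* = (1−0.26)·1.9794 ≈ 1.4648.
At the golden rule the marginal product of capital equals n+δ: 0.33·k^(0.33−1) = 0.065. Solving, k_gold = (0.33/0.065)^(1/0.67) ≈ 11.3015.
y_gold = 11.3015^0.33 ≈ 2.2260, c_gold = y_gold − 0.065·k_gold ≈ 1.4915.
Gain: Δc = 1.4915 − 1.4648 ≈ 0.0267.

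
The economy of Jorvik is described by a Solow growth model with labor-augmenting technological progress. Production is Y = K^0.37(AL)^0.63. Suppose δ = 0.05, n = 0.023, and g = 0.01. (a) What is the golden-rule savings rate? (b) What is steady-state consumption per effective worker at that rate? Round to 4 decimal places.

Break-even investment rate: n + g + δ = 0.023 + 0.01 + 0.05 = 0.083.
For Cobb-Douglas, s_gold equals capital's share: s_gold = 0.37.
At the golden rule the marginal product of capital equals n+g+δ: 0.37·k^(0.37−1) = 0.083. Solving, k_gold = (0.37/0.083)^(1/0.63) ≈ 10.7240.
y_gold = 10.7240^0.37 ≈ 2.4056; c_gold = (1−0.37)·y_gold ≈ 1.5156.

(a) s_gold = 0.3700; (b) c_gold ≈ 1.5156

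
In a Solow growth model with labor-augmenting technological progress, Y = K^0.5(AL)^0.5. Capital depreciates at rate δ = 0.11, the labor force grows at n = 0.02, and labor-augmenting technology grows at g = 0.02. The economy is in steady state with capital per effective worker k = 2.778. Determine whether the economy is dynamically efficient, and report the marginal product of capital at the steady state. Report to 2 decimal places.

dynamically efficient; MPK ≈ 0.30

The effective depreciation rate is n + g + δ = 0.02 + 0.02 + 0.11 = 0.15.
MPK = 0.5·k^(0.5−1) = 0.5·2.778^(-0.5) ≈ 0.3000.
MPK > 0.15, so the economy is dynamically efficient (under-saving).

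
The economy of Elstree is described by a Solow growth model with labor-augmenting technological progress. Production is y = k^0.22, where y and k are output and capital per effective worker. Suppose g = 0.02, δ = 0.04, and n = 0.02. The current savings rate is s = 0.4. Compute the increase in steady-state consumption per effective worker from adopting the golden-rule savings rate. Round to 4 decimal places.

Capital per effective worker breaks even when investment replaces (n + g + δ)·k; here n + g + δ = 0.08.
Current steady state (s = 0.4): k* = (0.4/0.08)^(1/0.78) ≈ 7.8725, y* = 7.8725^0.22 ≈ 1.5745, c* = (1−0.4)·1.5745 ≈ 0.9447.
Setting f'(k) = n+g+δ gives 0.22·k^(0.22−1) = 0.08, hence k_gold = (0.22/0.08)^(1/0.78) ≈ 3.6580.
y_gold = 3.6580^0.22 ≈ 1.3302, c_gold = y_gold − 0.08·k_gold ≈ 1.0375.
Gain: Δc = 1.0375 − 0.9447 ≈ 0.0928.

Δc ≈ 0.0928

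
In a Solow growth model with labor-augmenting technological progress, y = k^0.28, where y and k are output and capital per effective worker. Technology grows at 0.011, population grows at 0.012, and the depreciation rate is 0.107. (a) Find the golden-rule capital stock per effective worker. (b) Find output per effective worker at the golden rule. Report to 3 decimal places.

The effective depreciation rate is n + g + δ = 0.012 + 0.011 + 0.107 = 0.13.
Maximizing c = f(k) − (n+g+δ)·k gives f'(k) = n+g+δ, i.e. 0.28·k^(0.28−1) = 0.13, so k_gold = (0.28/0.13)^(1/0.72) ≈ 2.9027.
y_gold = 2.9027^0.28 ≈ 1.3477.

(a) k_gold ≈ 2.903; (b) y_gold ≈ 1.348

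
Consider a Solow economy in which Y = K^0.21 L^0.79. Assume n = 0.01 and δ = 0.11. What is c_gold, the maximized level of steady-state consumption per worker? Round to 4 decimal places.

Capital per worker breaks even when investment replaces (n + δ)·k; here n + δ = 0.12.
Setting f'(k) = n+δ gives 0.21·k^(0.21−1) = 0.12, hence k_gold = (0.21/0.12)^(1/0.79) ≈ 2.0307.
y_gold = 2.0307^0.21 ≈ 1.1604.
c_gold = y_gold − (n+δ)·k_gold = 1.1604 − 0.12·2.0307 ≈ 0.9167.

c_gold ≈ 0.9167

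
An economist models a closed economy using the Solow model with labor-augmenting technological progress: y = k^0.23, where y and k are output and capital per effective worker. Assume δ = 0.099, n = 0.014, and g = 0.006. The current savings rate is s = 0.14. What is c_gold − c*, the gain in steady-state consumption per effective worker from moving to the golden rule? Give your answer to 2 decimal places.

Δc ≈ 0.03

n + g + δ = 0.014 + 0.006 + 0.099 = 0.119.
Current steady state (s = 0.14): k* = (0.14/0.119)^(1/0.77) ≈ 1.2350, y* = 1.2350^0.23 ≈ 1.0497, c* = (1−0.14)·1.0497 ≈ 0.9028.
Maximizing c = f(k) − (n+g+δ)·k gives f'(k) = n+g+δ, i.e. 0.23·k^(0.23−1) = 0.119, so k_gold = (0.23/0.119)^(1/0.77) ≈ 2.3532.
y_gold = 2.3532^0.23 ≈ 1.2175, c_gold = y_gold − 0.119·k_gold ≈ 0.9375.
Gain: Δc = 0.9375 − 0.9028 ≈ 0.0347.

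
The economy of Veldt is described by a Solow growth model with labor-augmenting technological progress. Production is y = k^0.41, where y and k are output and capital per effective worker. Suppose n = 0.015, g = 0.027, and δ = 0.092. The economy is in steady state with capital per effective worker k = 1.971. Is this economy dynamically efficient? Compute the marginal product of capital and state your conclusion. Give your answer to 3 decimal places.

dynamically efficient; MPK ≈ 0.275

Capital per effective worker breaks even when investment replaces (n + g + δ)·k; here n + g + δ = 0.134.
MPK = 0.41·k^(0.41−1) = 0.41·1.971^(-0.59) ≈ 0.2747.
MPK > 0.134, so the economy is dynamically efficient (under-saving).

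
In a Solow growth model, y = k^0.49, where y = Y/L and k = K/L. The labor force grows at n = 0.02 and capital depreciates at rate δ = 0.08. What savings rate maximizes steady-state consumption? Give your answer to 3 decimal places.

Capital per worker breaks even when investment replaces (n + δ)·k; here n + δ = 0.1.
At the golden rule MPK = n+δ, and in any Cobb-Douglas steady state s = (n+δ)·k/y = MPK·k/y = capital's share 0.49.

s_gold = 0.490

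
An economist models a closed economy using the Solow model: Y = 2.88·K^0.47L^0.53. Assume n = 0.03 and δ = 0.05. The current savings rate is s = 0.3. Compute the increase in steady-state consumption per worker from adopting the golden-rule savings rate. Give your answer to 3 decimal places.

Δc ≈ 2.119

The effective depreciation rate is n + δ = 0.03 + 0.05 = 0.08.
Current steady state (s = 0.3): k* = (0.3·2.88/0.08)^(1/0.53) ≈ 89.0956, y* = 2.88·89.0956^0.47 ≈ 23.7588, c* = (1−0.3)·23.7588 ≈ 16.6312.
Maximizing c = f(k) − (n+δ)·k gives f'(k) = n+δ, i.e. 0.47·2.88·k^(0.47−1) = 0.08, so k_gold = (0.47·2.88/0.08)^(1/0.53) ≈ 207.8435.
y_gold = 2.88·207.8435^0.47 ≈ 35.3776, c_gold = y_gold − 0.08·k_gold ≈ 18.7501.
Gain: Δc = 18.7501 − 16.6312 ≈ 2.1190.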